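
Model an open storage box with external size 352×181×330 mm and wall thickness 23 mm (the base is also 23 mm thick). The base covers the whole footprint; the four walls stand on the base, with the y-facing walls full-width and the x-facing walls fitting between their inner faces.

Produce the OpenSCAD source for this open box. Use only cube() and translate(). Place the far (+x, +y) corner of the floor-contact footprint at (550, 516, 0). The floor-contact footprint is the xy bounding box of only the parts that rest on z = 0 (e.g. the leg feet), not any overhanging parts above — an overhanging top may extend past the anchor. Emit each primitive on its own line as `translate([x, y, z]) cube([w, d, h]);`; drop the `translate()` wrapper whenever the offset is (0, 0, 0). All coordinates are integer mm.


translate([198, 335, 0]) cube([352, 181, 23]);
translate([198, 335, 23]) cube([352, 23, 307]);
translate([198, 493, 23]) cube([352, 23, 307]);
translate([198, 358, 23]) cube([23, 135, 307]);
translate([527, 358, 23]) cube([23, 135, 307]);


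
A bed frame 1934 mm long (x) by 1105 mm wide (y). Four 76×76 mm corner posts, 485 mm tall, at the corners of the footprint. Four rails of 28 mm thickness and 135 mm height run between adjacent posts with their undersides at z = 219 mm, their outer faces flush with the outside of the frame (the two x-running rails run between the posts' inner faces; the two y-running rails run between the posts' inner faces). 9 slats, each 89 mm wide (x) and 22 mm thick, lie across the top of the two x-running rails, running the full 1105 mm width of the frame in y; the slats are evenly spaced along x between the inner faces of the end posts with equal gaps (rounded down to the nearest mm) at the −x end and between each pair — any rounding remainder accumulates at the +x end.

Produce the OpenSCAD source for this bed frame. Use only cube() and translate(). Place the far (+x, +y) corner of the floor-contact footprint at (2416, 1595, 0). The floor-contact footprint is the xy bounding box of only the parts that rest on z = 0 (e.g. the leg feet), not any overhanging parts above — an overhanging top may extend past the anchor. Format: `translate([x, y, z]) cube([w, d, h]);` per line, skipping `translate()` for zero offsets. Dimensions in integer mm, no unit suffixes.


translate([482, 490, 0]) cube([76, 76, 485]);
translate([482, 1519, 0]) cube([76, 76, 485]);
translate([2340, 490, 0]) cube([76, 76, 485]);
translate([2340, 1519, 0]) cube([76, 76, 485]);
translate([558, 490, 219]) cube([1782, 28, 135]);
translate([558, 1567, 219]) cube([1782, 28, 135]);
translate([482, 566, 219]) cube([28, 953, 135]);
translate([2388, 566, 219]) cube([28, 953, 135]);
translate([656, 490, 354]) cube([89, 1105, 22]);
translate([843, 490, 354]) cube([89, 1105, 22]);
translate([1030, 490, 354]) cube([89, 1105, 22]);
translate([1217, 490, 354]) cube([89, 1105, 22]);
translate([1404, 490, 354]) cube([89, 1105, 22]);
translate([1591, 490, 354]) cube([89, 1105, 22]);
translate([1778, 490, 354]) cube([89, 1105, 22]);
translate([1965, 490, 354]) cube([89, 1105, 22]);
translate([2152, 490, 354]) cube([89, 1105, 22]);


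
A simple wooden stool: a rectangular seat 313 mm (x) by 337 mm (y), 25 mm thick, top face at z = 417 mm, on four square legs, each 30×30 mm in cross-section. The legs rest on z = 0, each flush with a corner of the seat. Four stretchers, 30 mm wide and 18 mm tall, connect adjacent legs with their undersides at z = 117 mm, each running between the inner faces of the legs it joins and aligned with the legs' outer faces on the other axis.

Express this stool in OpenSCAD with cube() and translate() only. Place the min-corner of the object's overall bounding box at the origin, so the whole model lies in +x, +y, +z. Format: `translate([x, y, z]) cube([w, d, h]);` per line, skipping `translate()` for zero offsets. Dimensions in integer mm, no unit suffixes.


// leg_h = 417 - 25 = 392
// stretcher span = 313 - 2*30 = 253
translate([0, 0, 392]) cube([313, 337, 25]);
cube([30, 30, 392]);
translate([283, 0, 0]) cube([30, 30, 392]);
translate([0, 307, 0]) cube([30, 30, 392]);
translate([283, 307, 0]) cube([30, 30, 392]);
translate([30, 0, 117]) cube([253, 30, 18]);
translate([30, 307, 117]) cube([253, 30, 18]);
translate([0, 30, 117]) cube([30, 277, 18]);
translate([283, 30, 117]) cube([30, 277, 18]);


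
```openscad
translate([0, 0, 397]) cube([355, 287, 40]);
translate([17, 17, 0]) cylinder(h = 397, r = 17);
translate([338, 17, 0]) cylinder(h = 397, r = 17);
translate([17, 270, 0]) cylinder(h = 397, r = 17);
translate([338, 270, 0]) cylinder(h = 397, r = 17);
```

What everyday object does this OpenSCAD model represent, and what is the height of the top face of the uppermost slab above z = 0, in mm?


A stool. The seat height is 437 mm.

A 355×287×40 slab at z = 397 on four corner cylinders — a stool. The seat top is 397 + 40 = 437 mm.


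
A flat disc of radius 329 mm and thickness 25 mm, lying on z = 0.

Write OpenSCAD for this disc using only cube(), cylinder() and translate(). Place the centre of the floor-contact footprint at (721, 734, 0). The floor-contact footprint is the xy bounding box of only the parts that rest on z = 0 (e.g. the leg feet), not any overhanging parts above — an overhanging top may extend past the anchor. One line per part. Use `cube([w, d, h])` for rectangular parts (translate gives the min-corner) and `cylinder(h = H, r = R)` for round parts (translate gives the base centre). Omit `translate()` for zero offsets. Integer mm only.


translate([721, 734, 0]) cylinder(h = 25, r = 329);


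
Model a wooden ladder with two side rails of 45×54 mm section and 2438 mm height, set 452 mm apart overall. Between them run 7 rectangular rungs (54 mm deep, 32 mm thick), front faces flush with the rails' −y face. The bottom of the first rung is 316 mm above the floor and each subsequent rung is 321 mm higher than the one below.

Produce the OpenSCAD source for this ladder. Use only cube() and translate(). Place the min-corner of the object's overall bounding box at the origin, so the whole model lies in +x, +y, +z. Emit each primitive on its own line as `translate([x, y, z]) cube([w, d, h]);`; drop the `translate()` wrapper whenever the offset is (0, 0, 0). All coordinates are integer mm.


cube([45, 54, 2438]);
translate([407, 0, 0]) cube([45, 54, 2438]);
translate([45, 0, 316]) cube([362, 54, 32]);
translate([45, 0, 637]) cube([362, 54, 32]);
translate([45, 0, 958]) cube([362, 54, 32]);
translate([45, 0, 1279]) cube([362, 54, 32]);
translate([45, 0, 1600]) cube([362, 54, 32]);
translate([45, 0, 1921]) cube([362, 54, 32]);
translate([45, 0, 2242]) cube([362, 54, 32]);


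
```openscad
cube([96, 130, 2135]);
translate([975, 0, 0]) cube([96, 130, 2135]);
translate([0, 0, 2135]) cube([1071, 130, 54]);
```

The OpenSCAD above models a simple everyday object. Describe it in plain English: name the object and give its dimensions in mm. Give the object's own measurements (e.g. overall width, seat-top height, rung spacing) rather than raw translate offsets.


A door frame. The clear opening is 879 mm wide and 2135 mm high. Two 96 mm wide jambs, 130 mm deep, stand either side of the opening from the floor to the top of the opening. A 54 mm thick head sits across the top of both jambs, spanning the full outside width of the frame.


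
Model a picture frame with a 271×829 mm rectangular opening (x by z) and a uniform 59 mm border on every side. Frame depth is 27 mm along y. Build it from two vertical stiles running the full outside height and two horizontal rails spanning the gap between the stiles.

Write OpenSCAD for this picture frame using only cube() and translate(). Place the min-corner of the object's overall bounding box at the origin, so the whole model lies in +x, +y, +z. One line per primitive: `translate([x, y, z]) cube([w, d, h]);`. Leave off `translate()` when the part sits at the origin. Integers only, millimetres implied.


cube([59, 27, 947]);
translate([330, 0, 0]) cube([59, 27, 947]);
translate([59, 0, 0]) cube([271, 27, 59]);
translate([59, 0, 888]) cube([271, 27, 59]);


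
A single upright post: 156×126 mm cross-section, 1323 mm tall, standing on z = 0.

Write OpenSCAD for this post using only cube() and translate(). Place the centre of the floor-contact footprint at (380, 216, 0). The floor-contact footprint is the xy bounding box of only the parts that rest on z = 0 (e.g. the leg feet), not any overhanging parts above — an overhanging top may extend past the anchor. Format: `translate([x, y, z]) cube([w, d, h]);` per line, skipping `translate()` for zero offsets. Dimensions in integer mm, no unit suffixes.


translate([302, 153, 0]) cube([156, 126, 1323]);


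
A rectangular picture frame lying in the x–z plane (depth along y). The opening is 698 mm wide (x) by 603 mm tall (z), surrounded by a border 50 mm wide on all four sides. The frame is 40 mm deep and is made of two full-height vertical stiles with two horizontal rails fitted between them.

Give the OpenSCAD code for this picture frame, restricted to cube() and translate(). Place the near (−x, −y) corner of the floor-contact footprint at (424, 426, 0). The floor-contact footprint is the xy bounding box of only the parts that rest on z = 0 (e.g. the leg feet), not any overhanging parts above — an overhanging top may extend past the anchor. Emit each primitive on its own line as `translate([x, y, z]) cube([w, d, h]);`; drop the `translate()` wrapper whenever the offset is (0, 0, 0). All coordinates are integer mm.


translate([424, 426, 0]) cube([50, 40, 703]);
translate([1172, 426, 0]) cube([50, 40, 703]);
translate([474, 426, 0]) cube([698, 40, 50]);
translate([474, 426, 653]) cube([698, 40, 50]);


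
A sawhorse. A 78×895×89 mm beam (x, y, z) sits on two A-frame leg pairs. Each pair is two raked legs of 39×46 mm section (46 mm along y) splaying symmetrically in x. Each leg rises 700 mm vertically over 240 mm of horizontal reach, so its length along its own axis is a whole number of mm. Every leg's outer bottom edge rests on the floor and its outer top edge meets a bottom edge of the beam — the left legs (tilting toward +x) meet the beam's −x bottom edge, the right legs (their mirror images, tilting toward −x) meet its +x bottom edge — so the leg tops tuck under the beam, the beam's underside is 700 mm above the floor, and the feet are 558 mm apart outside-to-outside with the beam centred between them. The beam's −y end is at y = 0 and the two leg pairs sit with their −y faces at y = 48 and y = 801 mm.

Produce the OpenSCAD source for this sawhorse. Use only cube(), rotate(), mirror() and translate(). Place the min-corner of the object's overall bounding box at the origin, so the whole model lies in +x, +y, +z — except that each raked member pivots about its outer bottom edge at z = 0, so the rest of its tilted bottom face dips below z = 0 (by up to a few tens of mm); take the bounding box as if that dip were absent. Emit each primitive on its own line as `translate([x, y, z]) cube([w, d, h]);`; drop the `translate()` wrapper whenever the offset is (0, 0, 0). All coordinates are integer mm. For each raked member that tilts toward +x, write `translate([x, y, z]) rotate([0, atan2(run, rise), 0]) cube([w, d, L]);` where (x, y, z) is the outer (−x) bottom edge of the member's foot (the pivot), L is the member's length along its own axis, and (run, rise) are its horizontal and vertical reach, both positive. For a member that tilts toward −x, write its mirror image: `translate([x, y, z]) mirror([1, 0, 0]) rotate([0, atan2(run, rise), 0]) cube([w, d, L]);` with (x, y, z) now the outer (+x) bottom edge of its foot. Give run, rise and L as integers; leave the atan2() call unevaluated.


translate([240, 0, 700]) cube([78, 895, 89]);
translate([0, 48, 0]) rotate([0, atan2(240, 700), 0]) cube([39, 46, 740]);
translate([558, 48, 0]) mirror([1, 0, 0]) rotate([0, atan2(240, 700), 0]) cube([39, 46, 740]);
translate([0, 801, 0]) rotate([0, atan2(240, 700), 0]) cube([39, 46, 740]);
translate([558, 801, 0]) mirror([1, 0, 0]) rotate([0, atan2(240, 700), 0]) cube([39, 46, 740]);


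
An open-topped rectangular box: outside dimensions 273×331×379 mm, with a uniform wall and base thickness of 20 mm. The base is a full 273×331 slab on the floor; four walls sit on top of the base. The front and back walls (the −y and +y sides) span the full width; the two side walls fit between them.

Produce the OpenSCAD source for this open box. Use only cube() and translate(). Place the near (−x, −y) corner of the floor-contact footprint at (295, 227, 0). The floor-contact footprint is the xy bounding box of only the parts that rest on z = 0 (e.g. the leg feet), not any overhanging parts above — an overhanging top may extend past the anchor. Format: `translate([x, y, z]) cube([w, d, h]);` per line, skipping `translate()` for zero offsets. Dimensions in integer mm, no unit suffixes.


translate([295, 227, 0]) cube([273, 331, 20]);
translate([295, 227, 20]) cube([273, 20, 359]);
translate([295, 538, 20]) cube([273, 20, 359]);
translate([295, 247, 20]) cube([20, 291, 359]);
translate([548, 247, 20]) cube([20, 291, 359]);


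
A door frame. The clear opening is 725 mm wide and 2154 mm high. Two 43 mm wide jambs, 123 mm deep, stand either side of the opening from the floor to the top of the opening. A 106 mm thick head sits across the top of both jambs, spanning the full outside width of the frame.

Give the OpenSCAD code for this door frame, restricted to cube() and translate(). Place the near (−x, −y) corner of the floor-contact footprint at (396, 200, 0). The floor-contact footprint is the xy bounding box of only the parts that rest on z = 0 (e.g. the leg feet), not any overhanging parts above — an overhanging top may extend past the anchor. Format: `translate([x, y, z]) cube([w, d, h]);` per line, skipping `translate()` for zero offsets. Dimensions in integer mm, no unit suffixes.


translate([396, 200, 0]) cube([43, 123, 2154]);
translate([1164, 200, 0]) cube([43, 123, 2154]);
translate([396, 200, 2154]) cube([811, 123, 106]);


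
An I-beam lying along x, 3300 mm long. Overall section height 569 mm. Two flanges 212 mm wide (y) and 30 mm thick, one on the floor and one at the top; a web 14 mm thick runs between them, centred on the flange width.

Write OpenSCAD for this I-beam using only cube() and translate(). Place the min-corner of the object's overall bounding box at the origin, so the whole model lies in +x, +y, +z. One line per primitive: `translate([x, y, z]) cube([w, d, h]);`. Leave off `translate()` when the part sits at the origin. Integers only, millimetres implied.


cube([3300, 212, 30]);
translate([0, 99, 30]) cube([3300, 14, 509]);
translate([0, 0, 539]) cube([3300, 212, 30]);


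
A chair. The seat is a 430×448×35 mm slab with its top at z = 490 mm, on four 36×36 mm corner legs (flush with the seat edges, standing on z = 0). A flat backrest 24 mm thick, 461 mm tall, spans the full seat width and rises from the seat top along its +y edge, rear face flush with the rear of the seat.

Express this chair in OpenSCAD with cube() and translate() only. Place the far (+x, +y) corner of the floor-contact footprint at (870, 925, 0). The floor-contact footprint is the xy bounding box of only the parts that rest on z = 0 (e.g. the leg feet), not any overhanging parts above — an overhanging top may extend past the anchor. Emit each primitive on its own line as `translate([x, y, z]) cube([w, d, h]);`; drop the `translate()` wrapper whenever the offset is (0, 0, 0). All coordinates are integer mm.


translate([440, 477, 455]) cube([430, 448, 35]);
translate([440, 477, 0]) cube([36, 36, 455]);
translate([834, 477, 0]) cube([36, 36, 455]);
translate([440, 889, 0]) cube([36, 36, 455]);
translate([834, 889, 0]) cube([36, 36, 455]);
translate([440, 901, 490]) cube([430, 24, 461]);


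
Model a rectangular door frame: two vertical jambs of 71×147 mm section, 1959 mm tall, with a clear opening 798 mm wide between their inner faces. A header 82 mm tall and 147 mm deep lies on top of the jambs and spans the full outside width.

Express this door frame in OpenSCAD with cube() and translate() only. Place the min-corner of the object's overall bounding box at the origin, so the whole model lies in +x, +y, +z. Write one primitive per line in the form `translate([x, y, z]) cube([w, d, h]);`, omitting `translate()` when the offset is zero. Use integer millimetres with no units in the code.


cube([71, 147, 1959]);
translate([869, 0, 0]) cube([71, 147, 1959]);
translate([0, 0, 1959]) cube([940, 147, 82]);


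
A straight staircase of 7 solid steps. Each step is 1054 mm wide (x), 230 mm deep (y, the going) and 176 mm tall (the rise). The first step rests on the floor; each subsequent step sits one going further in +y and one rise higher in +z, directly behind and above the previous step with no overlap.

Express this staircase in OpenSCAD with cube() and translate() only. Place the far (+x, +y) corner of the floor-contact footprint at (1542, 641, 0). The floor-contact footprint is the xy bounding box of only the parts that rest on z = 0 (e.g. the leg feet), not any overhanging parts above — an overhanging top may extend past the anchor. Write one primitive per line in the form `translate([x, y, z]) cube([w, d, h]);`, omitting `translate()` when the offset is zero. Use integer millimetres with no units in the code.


translate([488, 411, 0]) cube([1054, 230, 176]);
translate([488, 641, 176]) cube([1054, 230, 176]);
translate([488, 871, 352]) cube([1054, 230, 176]);
translate([488, 1101, 528]) cube([1054, 230, 176]);
translate([488, 1331, 704]) cube([1054, 230, 176]);
translate([488, 1561, 880]) cube([1054, 230, 176]);
translate([488, 1791, 1056]) cube([1054, 230, 176]);


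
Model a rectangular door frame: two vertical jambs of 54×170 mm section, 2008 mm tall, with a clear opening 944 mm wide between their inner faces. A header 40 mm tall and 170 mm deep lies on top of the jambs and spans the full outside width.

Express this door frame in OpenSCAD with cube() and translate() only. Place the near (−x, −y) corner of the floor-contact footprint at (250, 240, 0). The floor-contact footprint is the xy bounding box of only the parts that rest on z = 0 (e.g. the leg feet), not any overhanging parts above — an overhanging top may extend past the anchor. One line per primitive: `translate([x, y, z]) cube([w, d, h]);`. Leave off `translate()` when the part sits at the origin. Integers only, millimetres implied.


translate([250, 240, 0]) cube([54, 170, 2008]);
translate([1248, 240, 0]) cube([54, 170, 2008]);
translate([250, 240, 2008]) cube([1052, 170, 40]);


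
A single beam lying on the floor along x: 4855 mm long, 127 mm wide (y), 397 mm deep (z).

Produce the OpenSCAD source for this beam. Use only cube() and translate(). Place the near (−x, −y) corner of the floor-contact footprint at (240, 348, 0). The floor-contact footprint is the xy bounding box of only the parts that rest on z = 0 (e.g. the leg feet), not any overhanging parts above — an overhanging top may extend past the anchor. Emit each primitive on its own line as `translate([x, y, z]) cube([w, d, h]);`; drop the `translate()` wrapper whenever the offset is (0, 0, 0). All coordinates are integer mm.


translate([240, 348, 0]) cube([4855, 127, 397]);


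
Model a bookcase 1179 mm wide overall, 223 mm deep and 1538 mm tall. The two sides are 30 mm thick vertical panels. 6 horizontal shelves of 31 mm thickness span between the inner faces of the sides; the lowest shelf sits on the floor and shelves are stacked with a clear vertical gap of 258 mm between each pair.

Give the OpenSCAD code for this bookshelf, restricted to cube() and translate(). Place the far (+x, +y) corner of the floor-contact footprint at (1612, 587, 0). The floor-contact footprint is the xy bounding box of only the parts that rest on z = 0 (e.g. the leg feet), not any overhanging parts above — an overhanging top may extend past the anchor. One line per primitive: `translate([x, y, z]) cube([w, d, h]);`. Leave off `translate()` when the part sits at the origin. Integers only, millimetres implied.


translate([433, 364, 0]) cube([30, 223, 1538]);
translate([1582, 364, 0]) cube([30, 223, 1538]);
translate([463, 364, 0]) cube([1119, 223, 31]);
translate([463, 364, 289]) cube([1119, 223, 31]);
translate([463, 364, 578]) cube([1119, 223, 31]);
translate([463, 364, 867]) cube([1119, 223, 31]);
translate([463, 364, 1156]) cube([1119, 223, 31]);
translate([463, 364, 1445]) cube([1119, 223, 31]);


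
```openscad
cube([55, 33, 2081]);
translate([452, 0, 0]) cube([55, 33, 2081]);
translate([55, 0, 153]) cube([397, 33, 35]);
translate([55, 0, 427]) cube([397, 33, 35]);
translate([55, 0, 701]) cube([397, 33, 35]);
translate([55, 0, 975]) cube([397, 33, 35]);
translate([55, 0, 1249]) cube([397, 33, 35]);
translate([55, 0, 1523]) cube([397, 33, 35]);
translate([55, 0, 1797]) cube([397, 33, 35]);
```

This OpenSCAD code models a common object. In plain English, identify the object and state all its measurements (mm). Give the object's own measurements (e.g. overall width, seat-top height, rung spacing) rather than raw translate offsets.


A straight ladder. Two 55×33 mm vertical rails, 2081 mm tall, stand 507 mm apart (outside-to-outside) with their front faces coplanar on the −y side. 7 rungs, each 33 mm deep and 35 mm tall, span between the inner faces of the rails, front faces flush with the rails. The lowest rung's underside is at z = 153 mm and rungs are spaced 274 mm apart (underside to underside).


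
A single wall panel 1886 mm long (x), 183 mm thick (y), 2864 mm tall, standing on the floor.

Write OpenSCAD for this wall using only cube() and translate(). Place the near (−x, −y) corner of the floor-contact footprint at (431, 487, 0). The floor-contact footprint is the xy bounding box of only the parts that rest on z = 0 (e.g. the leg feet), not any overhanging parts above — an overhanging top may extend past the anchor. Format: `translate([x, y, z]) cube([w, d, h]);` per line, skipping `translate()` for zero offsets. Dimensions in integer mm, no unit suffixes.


translate([431, 487, 0]) cube([1886, 183, 2864]);


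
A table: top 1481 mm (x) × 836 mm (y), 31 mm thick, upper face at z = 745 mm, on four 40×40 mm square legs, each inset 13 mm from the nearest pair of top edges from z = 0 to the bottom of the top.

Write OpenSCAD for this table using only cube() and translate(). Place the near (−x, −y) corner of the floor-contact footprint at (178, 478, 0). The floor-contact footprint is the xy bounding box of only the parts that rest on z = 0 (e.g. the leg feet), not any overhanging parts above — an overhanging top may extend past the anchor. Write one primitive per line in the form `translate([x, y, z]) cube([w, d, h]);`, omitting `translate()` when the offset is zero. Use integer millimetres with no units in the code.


translate([165, 465, 714]) cube([1481, 836, 31]);
translate([178, 478, 0]) cube([40, 40, 714]);
translate([1593, 478, 0]) cube([40, 40, 714]);
translate([178, 1248, 0]) cube([40, 40, 714]);
translate([1593, 1248, 0]) cube([40, 40, 714]);


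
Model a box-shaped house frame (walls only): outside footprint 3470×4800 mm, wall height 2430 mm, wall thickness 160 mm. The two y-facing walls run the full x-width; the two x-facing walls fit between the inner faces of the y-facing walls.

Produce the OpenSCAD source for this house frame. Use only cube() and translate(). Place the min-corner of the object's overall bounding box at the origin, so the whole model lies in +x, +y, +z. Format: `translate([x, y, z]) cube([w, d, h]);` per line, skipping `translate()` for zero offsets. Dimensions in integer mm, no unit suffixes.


cube([3470, 160, 2430]);
translate([0, 4640, 0]) cube([3470, 160, 2430]);
translate([0, 160, 0]) cube([160, 4480, 2430]);
translate([3310, 160, 0]) cube([160, 4480, 2430]);


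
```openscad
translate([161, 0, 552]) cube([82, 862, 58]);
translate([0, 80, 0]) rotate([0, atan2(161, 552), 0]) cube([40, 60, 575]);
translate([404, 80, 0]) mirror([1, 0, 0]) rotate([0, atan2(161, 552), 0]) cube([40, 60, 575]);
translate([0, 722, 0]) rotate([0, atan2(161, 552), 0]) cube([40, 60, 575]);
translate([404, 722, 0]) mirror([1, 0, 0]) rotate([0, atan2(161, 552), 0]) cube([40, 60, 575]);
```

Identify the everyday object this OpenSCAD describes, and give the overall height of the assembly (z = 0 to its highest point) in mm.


A sawhorse. The overall height is 610 mm.

A beam across two mirrored pairs of raked legs — a sawhorse. The beam's underside is at z = 552 (matching the legs' vertical rise in atan2(161, 552)) and the beam is 58 mm tall, so its top is at 552 + 58 = 610 mm. The raked legs top out at the beam's underside, so that is the highest point.


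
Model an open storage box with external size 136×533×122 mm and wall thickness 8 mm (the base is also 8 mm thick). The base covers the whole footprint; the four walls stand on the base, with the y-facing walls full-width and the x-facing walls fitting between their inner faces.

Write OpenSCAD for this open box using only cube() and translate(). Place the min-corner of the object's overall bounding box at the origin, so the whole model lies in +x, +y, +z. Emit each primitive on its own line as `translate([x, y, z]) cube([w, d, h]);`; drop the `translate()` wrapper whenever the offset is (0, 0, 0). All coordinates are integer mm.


cube([136, 533, 8]);
translate([0, 0, 8]) cube([136, 8, 114]);
translate([0, 525, 8]) cube([136, 8, 114]);
translate([0, 8, 8]) cube([8, 517, 114]);
translate([128, 8, 8]) cube([8, 517, 114]);


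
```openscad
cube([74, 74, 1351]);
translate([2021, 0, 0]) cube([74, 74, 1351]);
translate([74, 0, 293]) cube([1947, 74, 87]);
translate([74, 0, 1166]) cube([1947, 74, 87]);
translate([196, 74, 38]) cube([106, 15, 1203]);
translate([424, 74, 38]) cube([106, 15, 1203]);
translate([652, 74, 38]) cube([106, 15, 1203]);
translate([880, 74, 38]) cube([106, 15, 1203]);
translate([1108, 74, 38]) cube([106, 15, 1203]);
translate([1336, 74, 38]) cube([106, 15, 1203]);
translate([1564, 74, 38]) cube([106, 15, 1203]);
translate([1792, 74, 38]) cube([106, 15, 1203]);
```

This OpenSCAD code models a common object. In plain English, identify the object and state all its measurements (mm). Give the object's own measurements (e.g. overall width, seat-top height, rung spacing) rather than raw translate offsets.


A fence section. Two 74×74 mm posts, 1351 mm tall, stand on the floor with a clear span of 1947 mm between their inner faces. Two horizontal rails of 74×87 mm section span the gap between the posts with their undersides at z = 293 mm and z = 1166 mm, flush with the posts' −y face. 8 pickets, each 106 mm wide, 15 mm thick and 1203 mm tall, are fixed to the +y face of the rails with their bottoms at z = 38 mm, spaced across the span with a 122 mm gap after the −x post and between neighbouring pickets, with 123 mm left before the +x post.


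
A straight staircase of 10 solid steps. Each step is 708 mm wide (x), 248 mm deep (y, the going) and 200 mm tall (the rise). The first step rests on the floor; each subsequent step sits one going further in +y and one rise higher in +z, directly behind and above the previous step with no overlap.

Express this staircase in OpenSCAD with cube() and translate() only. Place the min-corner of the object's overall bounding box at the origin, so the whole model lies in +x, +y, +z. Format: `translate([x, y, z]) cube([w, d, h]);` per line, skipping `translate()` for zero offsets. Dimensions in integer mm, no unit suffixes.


cube([708, 248, 200]);
translate([0, 248, 200]) cube([708, 248, 200]);
translate([0, 496, 400]) cube([708, 248, 200]);
translate([0, 744, 600]) cube([708, 248, 200]);
translate([0, 992, 800]) cube([708, 248, 200]);
translate([0, 1240, 1000]) cube([708, 248, 200]);
translate([0, 1488, 1200]) cube([708, 248, 200]);
translate([0, 1736, 1400]) cube([708, 248, 200]);
translate([0, 1984, 1600]) cube([708, 248, 200]);
translate([0, 2232, 1800]) cube([708, 248, 200]);


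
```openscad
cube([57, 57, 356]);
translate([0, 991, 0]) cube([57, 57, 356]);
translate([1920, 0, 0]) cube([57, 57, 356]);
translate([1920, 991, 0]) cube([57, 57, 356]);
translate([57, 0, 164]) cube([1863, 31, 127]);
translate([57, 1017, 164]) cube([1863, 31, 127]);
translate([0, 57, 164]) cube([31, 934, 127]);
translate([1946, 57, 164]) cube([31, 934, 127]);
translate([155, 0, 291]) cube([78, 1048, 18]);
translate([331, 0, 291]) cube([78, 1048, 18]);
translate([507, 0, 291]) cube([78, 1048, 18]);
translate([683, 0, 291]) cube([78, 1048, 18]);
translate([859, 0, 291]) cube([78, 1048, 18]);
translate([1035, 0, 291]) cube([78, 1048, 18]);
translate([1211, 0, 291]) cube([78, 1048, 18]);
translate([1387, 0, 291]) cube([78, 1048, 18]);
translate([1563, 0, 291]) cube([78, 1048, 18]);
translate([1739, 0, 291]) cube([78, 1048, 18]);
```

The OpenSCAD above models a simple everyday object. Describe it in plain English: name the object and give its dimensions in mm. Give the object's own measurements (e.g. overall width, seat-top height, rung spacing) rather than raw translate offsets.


A bed frame 1977 mm long (x) by 1048 mm wide (y). Four 57×57 mm corner posts, 356 mm tall, at the corners of the footprint. Four rails of 31 mm thickness and 127 mm height run between adjacent posts with their undersides at z = 164 mm, their outer faces flush with the outside of the frame (the two x-running rails run between the posts' inner faces; the two y-running rails run between the posts' inner faces). 10 slats, each 78 mm wide (x) and 18 mm thick, lie across the top of the two x-running rails, running the full 1048 mm width of the frame in y; along x they sit between the end posts with a 98 mm gap after the −x posts and between neighbouring slats, leaving 103 mm before the +x posts.


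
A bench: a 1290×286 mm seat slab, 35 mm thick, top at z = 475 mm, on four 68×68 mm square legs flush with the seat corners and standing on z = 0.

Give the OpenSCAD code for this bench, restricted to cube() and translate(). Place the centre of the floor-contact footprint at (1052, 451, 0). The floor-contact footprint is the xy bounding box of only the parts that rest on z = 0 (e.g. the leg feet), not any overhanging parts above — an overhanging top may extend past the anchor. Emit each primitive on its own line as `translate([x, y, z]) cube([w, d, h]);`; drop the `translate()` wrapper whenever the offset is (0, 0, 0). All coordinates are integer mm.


translate([407, 308, 440]) cube([1290, 286, 35]);
translate([407, 308, 0]) cube([68, 68, 440]);
translate([407, 526, 0]) cube([68, 68, 440]);
translate([1629, 308, 0]) cube([68, 68, 440]);
translate([1629, 526, 0]) cube([68, 68, 440]);


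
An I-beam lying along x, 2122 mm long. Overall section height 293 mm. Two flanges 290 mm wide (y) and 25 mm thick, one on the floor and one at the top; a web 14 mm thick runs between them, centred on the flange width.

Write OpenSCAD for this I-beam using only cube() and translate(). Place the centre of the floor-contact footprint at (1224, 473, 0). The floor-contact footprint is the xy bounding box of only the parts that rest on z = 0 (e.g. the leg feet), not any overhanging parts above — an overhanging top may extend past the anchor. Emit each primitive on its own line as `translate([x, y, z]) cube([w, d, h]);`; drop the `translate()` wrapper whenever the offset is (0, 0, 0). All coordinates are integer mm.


translate([163, 328, 0]) cube([2122, 290, 25]);
translate([163, 466, 25]) cube([2122, 14, 243]);
translate([163, 328, 268]) cube([2122, 290, 25]);


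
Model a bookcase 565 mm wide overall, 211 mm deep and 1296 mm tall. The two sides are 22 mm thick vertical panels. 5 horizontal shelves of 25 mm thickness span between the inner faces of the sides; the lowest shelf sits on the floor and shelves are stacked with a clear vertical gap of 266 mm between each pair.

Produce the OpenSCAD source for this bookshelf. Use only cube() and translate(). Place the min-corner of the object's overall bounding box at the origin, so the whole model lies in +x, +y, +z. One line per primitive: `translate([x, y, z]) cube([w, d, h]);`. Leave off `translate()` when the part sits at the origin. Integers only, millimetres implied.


cube([22, 211, 1296]);
translate([543, 0, 0]) cube([22, 211, 1296]);
translate([22, 0, 0]) cube([521, 211, 25]);
translate([22, 0, 291]) cube([521, 211, 25]);
translate([22, 0, 582]) cube([521, 211, 25]);
translate([22, 0, 873]) cube([521, 211, 25]);
translate([22, 0, 1164]) cube([521, 211, 25]);


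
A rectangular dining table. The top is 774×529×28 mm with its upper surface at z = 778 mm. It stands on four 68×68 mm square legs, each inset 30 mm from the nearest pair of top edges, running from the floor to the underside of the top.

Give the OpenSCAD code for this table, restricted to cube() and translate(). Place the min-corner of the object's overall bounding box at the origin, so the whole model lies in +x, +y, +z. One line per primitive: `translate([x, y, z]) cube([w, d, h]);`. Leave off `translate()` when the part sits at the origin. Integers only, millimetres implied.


translate([0, 0, 750]) cube([774, 529, 28]);
translate([30, 30, 0]) cube([68, 68, 750]);
translate([676, 30, 0]) cube([68, 68, 750]);
translate([30, 431, 0]) cube([68, 68, 750]);
translate([676, 431, 0]) cube([68, 68, 750]);


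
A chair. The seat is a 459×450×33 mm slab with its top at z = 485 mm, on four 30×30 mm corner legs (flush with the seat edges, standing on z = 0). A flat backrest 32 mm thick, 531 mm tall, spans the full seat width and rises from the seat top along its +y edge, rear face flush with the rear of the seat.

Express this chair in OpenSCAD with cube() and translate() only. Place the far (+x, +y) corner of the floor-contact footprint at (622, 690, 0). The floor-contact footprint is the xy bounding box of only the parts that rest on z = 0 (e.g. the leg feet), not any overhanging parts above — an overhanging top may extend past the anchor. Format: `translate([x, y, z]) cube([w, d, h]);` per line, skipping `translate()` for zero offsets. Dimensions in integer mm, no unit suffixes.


translate([163, 240, 452]) cube([459, 450, 33]);
translate([163, 240, 0]) cube([30, 30, 452]);
translate([592, 240, 0]) cube([30, 30, 452]);
translate([163, 660, 0]) cube([30, 30, 452]);
translate([592, 660, 0]) cube([30, 30, 452]);
translate([163, 658, 485]) cube([459, 32, 531]);


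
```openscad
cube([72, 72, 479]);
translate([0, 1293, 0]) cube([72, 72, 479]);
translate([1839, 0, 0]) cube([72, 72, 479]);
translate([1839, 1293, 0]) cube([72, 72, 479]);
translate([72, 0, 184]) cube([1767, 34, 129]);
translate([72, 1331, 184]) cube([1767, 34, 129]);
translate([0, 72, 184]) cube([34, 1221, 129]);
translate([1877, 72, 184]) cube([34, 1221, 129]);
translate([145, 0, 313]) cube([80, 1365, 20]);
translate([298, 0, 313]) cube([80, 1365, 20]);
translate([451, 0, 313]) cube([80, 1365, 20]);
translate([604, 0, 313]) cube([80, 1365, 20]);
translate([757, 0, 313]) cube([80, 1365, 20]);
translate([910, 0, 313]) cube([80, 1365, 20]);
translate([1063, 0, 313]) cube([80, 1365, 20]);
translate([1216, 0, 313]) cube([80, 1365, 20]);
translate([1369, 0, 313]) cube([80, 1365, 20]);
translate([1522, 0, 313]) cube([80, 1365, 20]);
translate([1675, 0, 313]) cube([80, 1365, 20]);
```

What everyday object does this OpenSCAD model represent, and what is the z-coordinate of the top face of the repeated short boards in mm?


A bed frame. The slat-top height is 333 mm.

Four posts, four rails, and a row of slats — a bed frame. Slats sit on the rails at z = 184 + 129 = 313; with slat thickness 20, the top is 333 mm.


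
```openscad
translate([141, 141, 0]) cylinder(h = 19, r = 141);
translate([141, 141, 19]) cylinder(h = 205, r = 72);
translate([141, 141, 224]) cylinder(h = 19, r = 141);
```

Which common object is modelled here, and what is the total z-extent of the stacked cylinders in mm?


A spool. The overall height is 243 mm.

Three coaxial cylinders, large–small–large — a spool. Two 19 mm flanges and a 205 mm core give 19 + 205 + 19 = 243 mm.


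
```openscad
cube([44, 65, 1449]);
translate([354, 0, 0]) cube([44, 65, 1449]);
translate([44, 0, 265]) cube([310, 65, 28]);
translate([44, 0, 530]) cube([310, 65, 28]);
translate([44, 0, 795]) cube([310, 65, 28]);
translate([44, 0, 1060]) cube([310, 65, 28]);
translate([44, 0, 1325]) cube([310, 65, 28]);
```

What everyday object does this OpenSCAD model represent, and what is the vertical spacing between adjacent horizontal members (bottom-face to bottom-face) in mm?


A ladder. The rung spacing is 265 mm.

Two tall 44×65 posts with 5 short bars between them — a ladder. Adjacent rungs sit at z = 265 and z = 530, so the spacing is 530 − 265 = 265 mm.


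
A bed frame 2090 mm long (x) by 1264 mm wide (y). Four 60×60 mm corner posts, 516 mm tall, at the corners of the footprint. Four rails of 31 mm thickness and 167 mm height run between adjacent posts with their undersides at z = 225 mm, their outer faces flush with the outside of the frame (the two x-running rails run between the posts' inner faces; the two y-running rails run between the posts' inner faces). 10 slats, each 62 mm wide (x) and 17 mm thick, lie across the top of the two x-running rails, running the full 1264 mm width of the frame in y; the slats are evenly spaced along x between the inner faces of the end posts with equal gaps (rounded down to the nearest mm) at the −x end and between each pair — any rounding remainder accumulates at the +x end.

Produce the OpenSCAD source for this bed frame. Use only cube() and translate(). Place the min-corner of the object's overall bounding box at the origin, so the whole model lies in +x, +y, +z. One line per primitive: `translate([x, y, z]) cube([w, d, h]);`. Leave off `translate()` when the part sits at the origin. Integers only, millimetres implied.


cube([60, 60, 516]);
translate([0, 1204, 0]) cube([60, 60, 516]);
translate([2030, 0, 0]) cube([60, 60, 516]);
translate([2030, 1204, 0]) cube([60, 60, 516]);
translate([60, 0, 225]) cube([1970, 31, 167]);
translate([60, 1233, 225]) cube([1970, 31, 167]);
translate([0, 60, 225]) cube([31, 1144, 167]);
translate([2059, 60, 225]) cube([31, 1144, 167]);
translate([182, 0, 392]) cube([62, 1264, 17]);
translate([366, 0, 392]) cube([62, 1264, 17]);
translate([550, 0, 392]) cube([62, 1264, 17]);
translate([734, 0, 392]) cube([62, 1264, 17]);
translate([918, 0, 392]) cube([62, 1264, 17]);
translate([1102, 0, 392]) cube([62, 1264, 17]);
translate([1286, 0, 392]) cube([62, 1264, 17]);
translate([1470, 0, 392]) cube([62, 1264, 17]);
translate([1654, 0, 392]) cube([62, 1264, 17]);
translate([1838, 0, 392]) cube([62, 1264, 17]);


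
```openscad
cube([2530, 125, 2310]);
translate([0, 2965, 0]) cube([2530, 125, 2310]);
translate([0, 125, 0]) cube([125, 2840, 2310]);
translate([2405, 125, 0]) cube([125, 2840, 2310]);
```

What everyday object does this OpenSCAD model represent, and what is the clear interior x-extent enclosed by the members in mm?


A house (or room) frame. The interior width is 2280 mm.

Four 2310 mm walls enclosing a rectangle with no floor or roof — a room or house frame. Outside width is 2530 mm and wall thickness is 125 mm, so the interior width is 2530 − 2 × 125 = 2280 mm.


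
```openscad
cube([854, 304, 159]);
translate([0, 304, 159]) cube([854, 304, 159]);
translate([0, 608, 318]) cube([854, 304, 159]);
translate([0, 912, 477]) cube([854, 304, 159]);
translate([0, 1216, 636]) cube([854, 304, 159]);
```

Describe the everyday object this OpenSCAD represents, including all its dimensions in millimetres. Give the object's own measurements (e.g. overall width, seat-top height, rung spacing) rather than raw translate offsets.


A straight staircase of 5 solid steps. Each step is 854 mm wide (x), 304 mm deep (y, the going) and 159 mm tall (the rise). The first step rests on the floor; each subsequent step sits one going further in +y and one rise higher in +z, directly behind and above the previous step with no overlap.


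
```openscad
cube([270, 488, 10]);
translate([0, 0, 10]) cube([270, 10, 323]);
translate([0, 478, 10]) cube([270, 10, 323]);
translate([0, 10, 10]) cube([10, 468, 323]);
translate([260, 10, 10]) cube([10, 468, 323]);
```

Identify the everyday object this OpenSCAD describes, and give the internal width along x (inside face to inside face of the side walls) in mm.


An open box. The internal width is 250 mm.

A 270×488 base slab with four walls standing on it — an open box. The base is 270 mm wide and the walls are 10 mm thick, so the internal width is 270 − 2 × 10 = 250 mm.
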